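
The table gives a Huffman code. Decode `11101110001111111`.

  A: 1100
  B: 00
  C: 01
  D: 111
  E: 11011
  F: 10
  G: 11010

Read left to right; each codeword is recognised as soon as it completes (prefix code):
  111→D | 01→C | 1100→A | 01→C | 111→D | 111→D
Decoded message: DCACDD

DCACDD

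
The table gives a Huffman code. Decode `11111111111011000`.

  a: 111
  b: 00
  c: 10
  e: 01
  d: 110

aaaddb

Read left to right; each codeword is recognised as soon as it completes (prefix code):
  111→a | 111→a | 111→a | 110→d | 110→d | 00→b
Decoded message: aaaddb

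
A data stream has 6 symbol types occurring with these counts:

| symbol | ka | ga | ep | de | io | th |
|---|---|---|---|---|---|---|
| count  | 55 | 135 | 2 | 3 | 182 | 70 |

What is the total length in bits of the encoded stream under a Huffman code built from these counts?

Merge the two smallest weights repeatedly:
merge ep(2) and de(3): 5
merge 5 and ka(55): 60
merge 60 and th(70): 130
merge 130 and ga(135): 265
merge io(182) and 265: 447
Each symbol's bit-cost is frequency × depth; summing gives 907 bits (equivalently 5 + 60 + 130 + 265 + 447).

907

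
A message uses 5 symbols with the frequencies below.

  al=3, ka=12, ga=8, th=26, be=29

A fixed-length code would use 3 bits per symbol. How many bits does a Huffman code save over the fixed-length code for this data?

Fixed-length: 3 bits × 78 symbols = 234 bits.
Huffman merges:
al(3) + ga(8) → 11
11 + ka(12) → 23
23 + th(26) → 49
be(29) + 49 → 78
Huffman total = 11 + 23 + 49 + 78 = 161 bits.
Saving = 234 − 161 = 73 bits.

73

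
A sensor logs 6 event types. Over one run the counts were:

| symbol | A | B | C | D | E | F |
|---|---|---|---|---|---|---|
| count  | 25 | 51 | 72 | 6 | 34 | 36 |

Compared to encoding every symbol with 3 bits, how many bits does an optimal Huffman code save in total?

Fixed-length: 3 bits × 224 symbols = 672 bits.
Huffman merges:
D(6) + A(25) → 31
31 + E(34) → 65
F(36) + B(51) → 87
65 + C(72) → 137
87 + 137 → 224
Huffman total = 31 + 65 + 87 + 137 + 224 = 544 bits.
Saving = 672 − 544 = 128 bits.

128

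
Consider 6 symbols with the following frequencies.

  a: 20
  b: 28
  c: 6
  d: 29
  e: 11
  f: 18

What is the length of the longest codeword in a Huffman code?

Merge the two lowest-weight nodes at each step:
combine c(6), e(11) → 17
combine 17, f(18) → 35
combine a(20), b(28) → 48
combine d(29), 35 → 64
combine 48, 64 → 112
The rarest symbols sit at the bottom; the longest codeword is 4 bits.

4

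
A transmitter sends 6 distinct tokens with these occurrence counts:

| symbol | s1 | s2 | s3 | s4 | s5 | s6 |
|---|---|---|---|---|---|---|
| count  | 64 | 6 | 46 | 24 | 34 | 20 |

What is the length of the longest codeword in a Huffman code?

Merge the two lowest-weight nodes at each step:
merge s2(6) and s6(20): 26
merge s4(24) and 26: 50
merge s5(34) and s3(46): 80
merge 50 and s1(64): 114
merge 80 and 114: 194
Maximum depth reached is 4.

4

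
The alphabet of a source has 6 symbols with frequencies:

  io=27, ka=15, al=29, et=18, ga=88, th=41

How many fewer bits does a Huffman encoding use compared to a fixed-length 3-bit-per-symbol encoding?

Fixed-length: 3 bits × 218 symbols = 654 bits.
Huffman merges:
combine ka(15), et(18) → 33
combine io(27), al(29) → 56
combine 33, th(41) → 74
combine 56, 74 → 130
combine ga(88), 130 → 218
Huffman total = 33 + 56 + 74 + 130 + 218 = 511 bits.
Saving = 654 − 511 = 143 bits.

143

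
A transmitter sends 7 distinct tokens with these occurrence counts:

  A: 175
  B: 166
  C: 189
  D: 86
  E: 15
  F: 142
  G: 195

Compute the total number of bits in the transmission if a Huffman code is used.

2621

Greedily combine the two least-frequent nodes:
combine E(15), D(86) → 101
combine 101, F(142) → 243
combine B(166), A(175) → 341
combine C(189), G(195) → 384
combine 243, 341 → 584
combine 384, 584 → 968
Total encoded bits = sum of merged weights = 101 + 243 + 341 + 384 + 584 + 968 = 2621.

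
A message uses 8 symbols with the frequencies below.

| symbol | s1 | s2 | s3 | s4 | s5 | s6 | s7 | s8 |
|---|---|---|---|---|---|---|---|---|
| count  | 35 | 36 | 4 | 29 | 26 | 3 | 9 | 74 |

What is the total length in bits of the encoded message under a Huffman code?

561

Merge the two smallest weights repeatedly:
s6(3) + s3(4) → 7
7 + s7(9) → 16
16 + s5(26) → 42
s4(29) + s1(35) → 64
s2(36) + 42 → 78
64 + s8(74) → 138
78 + 138 → 216
Total encoded bits = sum of merged weights = 7 + 16 + 42 + 64 + 78 + 138 + 216 = 561.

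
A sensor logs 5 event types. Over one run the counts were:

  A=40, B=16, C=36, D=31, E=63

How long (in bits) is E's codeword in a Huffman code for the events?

Huffman merges, smallest pair first:
merge B(16) and D(31): 47
merge C(36) and A(40): 76
merge 47 and E(63): 110
merge 76 and 110: 186
E's leaf is at depth 2, giving a 2-bit codeword.

2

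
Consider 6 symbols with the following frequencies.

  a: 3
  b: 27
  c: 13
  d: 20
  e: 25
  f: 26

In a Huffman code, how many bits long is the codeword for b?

2

Huffman merges, smallest pair first:
a(3) + c(13) → 16
16 + d(20) → 36
e(25) + f(26) → 51
b(27) + 36 → 63
51 + 63 → 114
The subtree containing b is merged 2 times, so code length = 2.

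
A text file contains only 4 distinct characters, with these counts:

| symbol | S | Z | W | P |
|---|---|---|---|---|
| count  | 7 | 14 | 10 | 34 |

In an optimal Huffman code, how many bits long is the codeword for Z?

2

Repeatedly merge the two smallest:
merge S(7) and W(10): 17
merge Z(14) and 17: 31
merge 31 and P(34): 65
The subtree containing Z is merged 2 times, so code length = 2.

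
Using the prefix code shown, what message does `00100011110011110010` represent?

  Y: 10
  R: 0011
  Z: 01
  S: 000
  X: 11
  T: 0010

TRXRXT

Read left to right; each codeword is recognised as soon as it completes (prefix code):
  0010→T | 0011→R | 11→X | 0011→R | 11→X | 0010→T
Decoded message: TRXRXT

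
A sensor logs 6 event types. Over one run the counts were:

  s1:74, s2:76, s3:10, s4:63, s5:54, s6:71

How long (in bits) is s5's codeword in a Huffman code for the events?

Repeatedly merge the two smallest:
merge s3(10) and s5(54): 64
merge s4(63) and 64: 127
merge s6(71) and s1(74): 145
merge s2(76) and 127: 203
merge 145 and 203: 348
The subtree containing s5 is merged 4 times, so code length = 4.

4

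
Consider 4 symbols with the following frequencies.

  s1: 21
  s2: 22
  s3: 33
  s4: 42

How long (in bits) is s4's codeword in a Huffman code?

2

Repeatedly merge the two smallest:
merge s1(21) and s2(22): 43
merge s3(33) and s4(42): 75
merge 43 and 75: 118
The subtree containing s4 is merged 2 times, so code length = 2.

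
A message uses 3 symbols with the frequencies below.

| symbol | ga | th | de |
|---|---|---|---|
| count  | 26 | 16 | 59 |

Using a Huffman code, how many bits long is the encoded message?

143

Greedily combine the two least-frequent nodes:
merge th(16) and ga(26): 42
merge 42 and de(59): 101
Each symbol's bit-cost is frequency × depth; summing gives 143 bits (equivalently 42 + 101).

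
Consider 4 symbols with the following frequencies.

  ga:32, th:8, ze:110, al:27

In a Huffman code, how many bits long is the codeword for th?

3

Huffman merges, smallest pair first:
merge th(8) and al(27): 35
merge ga(32) and 35: 67
merge 67 and ze(110): 177
The subtree containing th is merged 3 times, so code length = 3.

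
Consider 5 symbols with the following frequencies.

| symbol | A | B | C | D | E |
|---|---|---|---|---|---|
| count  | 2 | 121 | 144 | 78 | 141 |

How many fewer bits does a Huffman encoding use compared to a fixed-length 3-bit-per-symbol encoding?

406

Fixed-length: 3 bits × 486 symbols = 1458 bits.
Huffman merges:
A(2) + D(78) → 80
80 + B(121) → 201
E(141) + C(144) → 285
201 + 285 → 486
Huffman total = 80 + 201 + 285 + 486 = 1052 bits.
Saving = 1458 − 1052 = 406 bits.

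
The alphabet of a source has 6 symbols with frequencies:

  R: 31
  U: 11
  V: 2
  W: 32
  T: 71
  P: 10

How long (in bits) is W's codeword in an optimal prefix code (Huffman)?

2

Build the tree from the bottom:
merge V(2) and P(10): 12
merge U(11) and 12: 23
merge 23 and R(31): 54
merge W(32) and 54: 86
merge T(71) and 86: 157
The subtree containing W is merged 2 times, so code length = 2.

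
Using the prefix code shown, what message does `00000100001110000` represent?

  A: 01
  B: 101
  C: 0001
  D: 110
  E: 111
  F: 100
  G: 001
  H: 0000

Read left to right; each codeword is recognised as soon as it completes (prefix code):
  0000→H | 01→A | 0000→H | 111→E | 0000→H
Decoded message: HAHEH

HAHEH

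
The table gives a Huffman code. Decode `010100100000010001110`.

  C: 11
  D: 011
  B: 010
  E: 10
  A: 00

Read left to right; each codeword is recognised as soon as it completes (prefix code):
  010→B | 10→E | 010→B | 00→A | 00→A | 010→B | 00→A | 11→C | 10→E
Decoded message: BEBAABACE

BEBAABACE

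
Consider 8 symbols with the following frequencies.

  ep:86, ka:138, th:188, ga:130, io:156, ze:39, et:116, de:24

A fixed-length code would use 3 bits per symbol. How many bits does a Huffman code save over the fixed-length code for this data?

Fixed-length: 3 bits × 877 symbols = 2631 bits.
Huffman merges:
combine de(24), ze(39) → 63
combine 63, ep(86) → 149
combine et(116), ga(130) → 246
combine ka(138), 149 → 287
combine io(156), th(188) → 344
combine 246, 287 → 533
combine 344, 533 → 877
Huffman total = 63 + 149 + 246 + 287 + 344 + 533 + 877 = 2499 bits.
Saving = 2631 − 2499 = 132 bits.

132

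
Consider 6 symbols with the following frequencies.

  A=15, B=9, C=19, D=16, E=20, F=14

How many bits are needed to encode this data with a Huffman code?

240

Merge the two smallest weights repeatedly:
B(9) + F(14) → 23
A(15) + D(16) → 31
C(19) + E(20) → 39
23 + 31 → 54
39 + 54 → 93
Total encoded bits = sum of merged weights = 23 + 31 + 39 + 54 + 93 = 240.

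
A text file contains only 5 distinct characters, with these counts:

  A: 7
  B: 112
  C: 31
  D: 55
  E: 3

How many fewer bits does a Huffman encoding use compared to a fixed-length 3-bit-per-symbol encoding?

Fixed-length: 3 bits × 208 symbols = 624 bits.
Huffman merges:
merge E(3) and A(7): 10
merge 10 and C(31): 41
merge 41 and D(55): 96
merge 96 and B(112): 208
Huffman total = 10 + 41 + 96 + 208 = 355 bits.
Saving = 624 − 355 = 269 bits.

269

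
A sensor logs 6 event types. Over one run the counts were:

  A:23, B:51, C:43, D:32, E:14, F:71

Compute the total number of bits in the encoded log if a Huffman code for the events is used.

Merge the two smallest weights repeatedly:
combine E(14), A(23) → 37
combine D(32), 37 → 69
combine C(43), B(51) → 94
combine 69, F(71) → 140
combine 94, 140 → 234
Total encoded bits = sum of merged weights = 37 + 69 + 94 + 140 + 234 = 574.

574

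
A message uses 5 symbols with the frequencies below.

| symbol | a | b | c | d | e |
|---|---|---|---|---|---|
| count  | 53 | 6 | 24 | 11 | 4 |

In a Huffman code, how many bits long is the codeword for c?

2

Repeatedly merge the two smallest:
e(4) + b(6) → 10
10 + d(11) → 21
21 + c(24) → 45
45 + a(53) → 98
The subtree containing c is merged 2 times, so code length = 2.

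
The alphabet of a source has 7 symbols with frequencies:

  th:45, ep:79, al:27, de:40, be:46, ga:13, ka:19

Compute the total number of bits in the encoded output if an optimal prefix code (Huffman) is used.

Greedily combine the two least-frequent nodes:
merge ga(13) and ka(19): 32
merge al(27) and 32: 59
merge de(40) and th(45): 85
merge be(46) and 59: 105
merge ep(79) and 85: 164
merge 105 and 164: 269
The encoded length is the sum of every internal node's weight: 32 + 59 + 85 + 105 + 164 + 269 = 714 bits.

714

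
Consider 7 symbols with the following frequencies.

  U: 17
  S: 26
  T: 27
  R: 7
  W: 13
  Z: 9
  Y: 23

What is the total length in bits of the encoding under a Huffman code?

Greedily combine the two least-frequent nodes:
R(7) + Z(9) → 16
W(13) + 16 → 29
U(17) + Y(23) → 40
S(26) + T(27) → 53
29 + 40 → 69
53 + 69 → 122
The encoded length is the sum of every internal node's weight: 16 + 29 + 40 + 53 + 69 + 122 = 329 bits.

329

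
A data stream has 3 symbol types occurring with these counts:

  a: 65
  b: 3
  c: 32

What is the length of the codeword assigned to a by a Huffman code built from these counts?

Huffman merges, smallest pair first:
merge b(3) and c(32): 35
merge 35 and a(65): 100
a is a child of the root — depth 1, so its codeword is a single bit.

1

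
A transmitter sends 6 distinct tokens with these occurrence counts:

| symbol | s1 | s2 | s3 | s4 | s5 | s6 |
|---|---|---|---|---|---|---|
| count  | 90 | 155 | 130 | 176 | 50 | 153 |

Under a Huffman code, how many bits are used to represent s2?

Huffman merges, smallest pair first:
s5(50) + s1(90) → 140
s3(130) + 140 → 270
s6(153) + s2(155) → 308
s4(176) + 270 → 446
308 + 446 → 754
The subtree containing s2 is merged 2 times, so code length = 2.

2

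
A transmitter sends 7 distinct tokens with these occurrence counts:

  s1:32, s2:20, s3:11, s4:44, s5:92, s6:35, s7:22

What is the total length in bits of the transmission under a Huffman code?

Merge the two smallest weights repeatedly:
merge s3(11) and s2(20): 31
merge s7(22) and 31: 53
merge s1(32) and s6(35): 67
merge s4(44) and 53: 97
merge 67 and s5(92): 159
merge 97 and 159: 256
Total encoded bits = sum of merged weights = 31 + 53 + 67 + 97 + 159 + 256 = 663.

663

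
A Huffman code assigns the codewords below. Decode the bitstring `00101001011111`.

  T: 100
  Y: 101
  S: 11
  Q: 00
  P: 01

Read left to right; each codeword is recognised as soon as it completes (prefix code):
  00→Q | 101→Y | 00→Q | 101→Y | 11→S | 11→S
Decoded message: QYQYSS

QYQYSS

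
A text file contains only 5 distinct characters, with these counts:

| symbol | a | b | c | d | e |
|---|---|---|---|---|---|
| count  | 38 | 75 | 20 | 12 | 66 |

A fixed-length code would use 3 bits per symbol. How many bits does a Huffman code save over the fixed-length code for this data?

184

Fixed-length: 3 bits × 211 symbols = 633 bits.
Huffman merges:
merge d(12) and c(20): 32
merge 32 and a(38): 70
merge e(66) and 70: 136
merge b(75) and 136: 211
Huffman total = 32 + 70 + 136 + 211 = 449 bits.
Saving = 633 − 449 = 184 bits.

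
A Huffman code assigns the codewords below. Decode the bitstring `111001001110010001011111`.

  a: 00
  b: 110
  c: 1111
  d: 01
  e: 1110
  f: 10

Read left to right; each codeword is recognised as soon as it completes (prefix code):
  1110→e | 01→d | 00→a | 1110→e | 01→d | 00→a | 01→d | 01→d | 1111→c
Decoded message: edaedaddc

edaedaddc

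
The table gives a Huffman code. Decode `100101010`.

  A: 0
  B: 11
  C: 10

Read left to right; each codeword is recognised as soon as it completes (prefix code):
  10→C | 0→A | 10→C | 10→C | 10→C
Decoded message: CACCC

CACCC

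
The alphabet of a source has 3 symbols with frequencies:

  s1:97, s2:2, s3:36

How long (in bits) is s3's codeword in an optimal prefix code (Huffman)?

Build the tree from the bottom:
merge s2(2) and s3(36): 38
merge 38 and s1(97): 135
s3's leaf is at depth 2, giving a 2-bit codeword.

2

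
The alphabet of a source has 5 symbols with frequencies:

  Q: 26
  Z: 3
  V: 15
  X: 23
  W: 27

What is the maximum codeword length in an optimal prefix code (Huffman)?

3

Merge the two lowest-weight nodes at each step:
Z(3) + V(15) → 18
18 + X(23) → 41
Q(26) + W(27) → 53
41 + 53 → 94
Maximum depth reached is 3.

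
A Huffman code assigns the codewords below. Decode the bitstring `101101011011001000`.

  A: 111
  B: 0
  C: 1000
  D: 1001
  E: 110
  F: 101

FFBEEBC

Read left to right; each codeword is recognised as soon as it completes (prefix code):
  101→F | 101→F | 0→B | 110→E | 110→E | 0→B | 1000→C
Decoded message: FFBEEBC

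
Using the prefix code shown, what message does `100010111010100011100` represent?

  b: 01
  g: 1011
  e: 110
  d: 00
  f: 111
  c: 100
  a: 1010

Read left to right; each codeword is recognised as soon as it completes (prefix code):
  100→c | 01→b | 01→b | 110→e | 1010→a | 00→d | 111→f | 00→d
Decoded message: cbbeadfd

cbbeadfd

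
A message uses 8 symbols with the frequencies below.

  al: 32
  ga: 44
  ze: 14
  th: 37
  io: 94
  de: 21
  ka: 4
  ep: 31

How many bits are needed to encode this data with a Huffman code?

Greedily combine the two least-frequent nodes:
ka(4) + ze(14) → 18
18 + de(21) → 39
ep(31) + al(32) → 63
th(37) + 39 → 76
ga(44) + 63 → 107
76 + io(94) → 170
107 + 170 → 277
Total encoded bits = sum of merged weights = 18 + 39 + 63 + 76 + 107 + 170 + 277 = 750.

750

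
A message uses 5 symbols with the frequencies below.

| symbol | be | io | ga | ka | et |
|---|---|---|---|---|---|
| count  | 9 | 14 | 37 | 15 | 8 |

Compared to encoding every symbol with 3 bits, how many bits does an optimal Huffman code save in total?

74

Fixed-length: 3 bits × 83 symbols = 249 bits.
Huffman merges:
et(8) + be(9) → 17
io(14) + ka(15) → 29
17 + 29 → 46
ga(37) + 46 → 83
Huffman total = 17 + 29 + 46 + 83 = 175 bits.
Saving = 249 − 175 = 74 bits.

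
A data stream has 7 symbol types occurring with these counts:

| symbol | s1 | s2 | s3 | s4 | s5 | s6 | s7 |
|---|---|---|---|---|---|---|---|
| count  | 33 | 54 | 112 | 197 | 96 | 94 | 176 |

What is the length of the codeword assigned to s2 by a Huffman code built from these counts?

Huffman merges, smallest pair first:
s1(33) + s2(54) → 87
87 + s6(94) → 181
s5(96) + s3(112) → 208
s7(176) + 181 → 357
s4(197) + 208 → 405
357 + 405 → 762
s2's leaf is at depth 4, giving a 4-bit codeword.

4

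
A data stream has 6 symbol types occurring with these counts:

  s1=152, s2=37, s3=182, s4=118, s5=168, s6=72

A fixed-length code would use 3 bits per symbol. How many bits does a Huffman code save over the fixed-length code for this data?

Fixed-length: 3 bits × 729 symbols = 2187 bits.
Huffman merges:
merge s2(37) and s6(72): 109
merge 109 and s4(118): 227
merge s1(152) and s5(168): 320
merge s3(182) and 227: 409
merge 320 and 409: 729
Huffman total = 109 + 227 + 320 + 409 + 729 = 1794 bits.
Saving = 2187 − 1794 = 393 bits.

393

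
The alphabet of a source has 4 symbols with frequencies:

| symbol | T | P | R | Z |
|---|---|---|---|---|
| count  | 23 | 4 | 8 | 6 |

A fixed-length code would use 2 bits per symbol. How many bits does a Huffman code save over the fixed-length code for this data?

13

Fixed-length: 2 bits × 41 symbols = 82 bits.
Huffman merges:
combine P(4), Z(6) → 10
combine R(8), 10 → 18
combine 18, T(23) → 41
Huffman total = 10 + 18 + 41 = 69 bits.
Saving = 82 − 69 = 13 bits.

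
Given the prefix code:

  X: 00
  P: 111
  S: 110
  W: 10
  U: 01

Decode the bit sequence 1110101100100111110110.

PUUWUXPSS

Read left to right; each codeword is recognised as soon as it completes (prefix code):
  111→P | 01→U | 01→U | 10→W | 01→U | 00→X | 111→P | 110→S | 110→S
Decoded message: PUUWUXPSS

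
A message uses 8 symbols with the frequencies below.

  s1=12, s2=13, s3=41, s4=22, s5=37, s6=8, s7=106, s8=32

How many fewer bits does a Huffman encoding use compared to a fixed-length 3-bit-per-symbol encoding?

105

Fixed-length: 3 bits × 271 symbols = 813 bits.
Huffman merges:
combine s6(8), s1(12) → 20
combine s2(13), 20 → 33
combine s4(22), s8(32) → 54
combine 33, s5(37) → 70
combine s3(41), 54 → 95
combine 70, 95 → 165
combine s7(106), 165 → 271
Huffman total = 20 + 33 + 54 + 70 + 95 + 165 + 271 = 708 bits.
Saving = 813 − 708 = 105 bits.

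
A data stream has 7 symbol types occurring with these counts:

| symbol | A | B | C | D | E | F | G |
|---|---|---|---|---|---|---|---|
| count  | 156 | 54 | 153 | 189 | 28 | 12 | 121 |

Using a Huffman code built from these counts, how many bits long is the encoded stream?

Merge the two smallest weights repeatedly:
F(12) + E(28) → 40
40 + B(54) → 94
94 + G(121) → 215
C(153) + A(156) → 309
D(189) + 215 → 404
309 + 404 → 713
The encoded length is the sum of every internal node's weight: 40 + 94 + 215 + 309 + 404 + 713 = 1775 bits.

1775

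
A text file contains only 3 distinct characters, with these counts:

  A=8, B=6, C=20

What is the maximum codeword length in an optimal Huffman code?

2

Merge the two lowest-weight nodes at each step:
merge B(6) and A(8): 14
merge 14 and C(20): 34
The rarest symbols sit at the bottom; the longest codeword is 2 bits.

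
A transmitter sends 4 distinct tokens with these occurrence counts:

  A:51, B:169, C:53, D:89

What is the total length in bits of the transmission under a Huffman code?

659

Merge the two smallest weights repeatedly:
merge A(51) and C(53): 104
merge D(89) and 104: 193
merge B(169) and 193: 362
Total encoded bits = sum of merged weights = 104 + 193 + 362 = 659.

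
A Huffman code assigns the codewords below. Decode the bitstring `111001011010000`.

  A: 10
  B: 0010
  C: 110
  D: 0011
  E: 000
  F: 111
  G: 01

Read left to right; each codeword is recognised as soon as it completes (prefix code):
  111→F | 0010→B | 110→C | 10→A | 000→E
Decoded message: FBCAE

FBCAE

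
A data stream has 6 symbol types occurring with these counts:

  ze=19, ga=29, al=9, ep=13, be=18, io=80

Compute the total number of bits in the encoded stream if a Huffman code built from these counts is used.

Greedily combine the two least-frequent nodes:
merge al(9) and ep(13): 22
merge be(18) and ze(19): 37
merge 22 and ga(29): 51
merge 37 and 51: 88
merge io(80) and 88: 168
The encoded length is the sum of every internal node's weight: 22 + 37 + 51 + 88 + 168 = 366 bits.

366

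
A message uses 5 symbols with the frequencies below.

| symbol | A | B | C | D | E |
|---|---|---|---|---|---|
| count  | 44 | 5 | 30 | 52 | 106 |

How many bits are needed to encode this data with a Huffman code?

Build the Huffman tree bottom-up:
B(5) + C(30) → 35
35 + A(44) → 79
D(52) + 79 → 131
E(106) + 131 → 237
Total encoded bits = sum of merged weights = 35 + 79 + 131 + 237 = 482.

482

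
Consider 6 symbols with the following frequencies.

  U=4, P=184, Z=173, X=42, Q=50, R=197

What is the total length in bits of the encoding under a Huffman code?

Greedily combine the two least-frequent nodes:
U(4) + X(42) → 46
46 + Q(50) → 96
96 + Z(173) → 269
P(184) + R(197) → 381
269 + 381 → 650
Each symbol's bit-cost is frequency × depth; summing gives 1442 bits (equivalently 46 + 96 + 269 + 381 + 650).

1442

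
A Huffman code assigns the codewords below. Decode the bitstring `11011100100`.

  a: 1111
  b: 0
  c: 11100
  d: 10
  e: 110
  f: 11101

ecdb

Read left to right; each codeword is recognised as soon as it completes (prefix code):
  110→e | 11100→c | 10→d | 0→b
Decoded message: ecdb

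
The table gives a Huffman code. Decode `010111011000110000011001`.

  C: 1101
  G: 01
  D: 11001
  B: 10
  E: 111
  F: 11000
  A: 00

GGCBAFAD

Read left to right; each codeword is recognised as soon as it completes (prefix code):
  01→G | 01→G | 1101→C | 10→B | 00→A | 11000→F | 00→A | 11001→D
Decoded message: GGCBAFAD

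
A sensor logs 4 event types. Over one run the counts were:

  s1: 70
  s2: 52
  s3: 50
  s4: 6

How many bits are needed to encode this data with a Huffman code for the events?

342

Greedily combine the two least-frequent nodes:
merge s4(6) and s3(50): 56
merge s2(52) and 56: 108
merge s1(70) and 108: 178
Each symbol's bit-cost is frequency × depth; summing gives 342 bits (equivalently 56 + 108 + 178).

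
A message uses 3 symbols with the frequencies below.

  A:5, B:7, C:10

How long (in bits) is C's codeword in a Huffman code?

Huffman merges, smallest pair first:
merge A(5) and B(7): 12
merge C(10) and 12: 22
C is a child of the root — depth 1, so its codeword is a single bit.

1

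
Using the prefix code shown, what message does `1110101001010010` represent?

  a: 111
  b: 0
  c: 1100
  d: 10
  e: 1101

Read left to right; each codeword is recognised as soon as it completes (prefix code):
  111→a | 0→b | 10→d | 10→d | 0→b | 10→d | 10→d | 0→b | 10→d
Decoded message: abddbddbd

abddbddbd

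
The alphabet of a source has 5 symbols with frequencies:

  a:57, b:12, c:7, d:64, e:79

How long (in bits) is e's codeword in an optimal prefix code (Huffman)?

Build the tree from the bottom:
merge c(7) and b(12): 19
merge 19 and a(57): 76
merge d(64) and 76: 140
merge e(79) and 140: 219
e is merged only at the final step, so code length = 1.

1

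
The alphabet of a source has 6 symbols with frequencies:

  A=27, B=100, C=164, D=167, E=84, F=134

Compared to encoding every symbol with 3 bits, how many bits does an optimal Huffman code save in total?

354

Fixed-length: 3 bits × 676 symbols = 2028 bits.
Huffman merges:
combine A(27), E(84) → 111
combine B(100), 111 → 211
combine F(134), C(164) → 298
combine D(167), 211 → 378
combine 298, 378 → 676
Huffman total = 111 + 211 + 298 + 378 + 676 = 1674 bits.
Saving = 2028 − 1674 = 354 bits.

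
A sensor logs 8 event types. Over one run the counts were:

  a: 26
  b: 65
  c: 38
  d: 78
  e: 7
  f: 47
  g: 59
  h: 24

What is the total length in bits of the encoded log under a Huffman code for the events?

977

Greedily combine the two least-frequent nodes:
combine e(7), h(24) → 31
combine a(26), 31 → 57
combine c(38), f(47) → 85
combine 57, g(59) → 116
combine b(65), d(78) → 143
combine 85, 116 → 201
combine 143, 201 → 344
Total encoded bits = sum of merged weights = 31 + 57 + 85 + 116 + 143 + 201 + 344 = 977.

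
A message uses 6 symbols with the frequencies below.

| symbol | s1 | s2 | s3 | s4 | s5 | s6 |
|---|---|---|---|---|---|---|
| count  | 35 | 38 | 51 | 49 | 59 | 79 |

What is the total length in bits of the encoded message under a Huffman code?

Greedily combine the two least-frequent nodes:
combine s1(35), s2(38) → 73
combine s4(49), s3(51) → 100
combine s5(59), 73 → 132
combine s6(79), 100 → 179
combine 132, 179 → 311
Total encoded bits = sum of merged weights = 73 + 100 + 132 + 179 + 311 = 795.

795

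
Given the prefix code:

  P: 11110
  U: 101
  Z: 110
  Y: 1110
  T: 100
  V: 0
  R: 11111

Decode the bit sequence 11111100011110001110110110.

RTVPVVYZZ

Read left to right; each codeword is recognised as soon as it completes (prefix code):
  11111→R | 100→T | 0→V | 11110→P | 0→V | 0→V | 1110→Y | 110→Z | 110→Z
Decoded message: RTVPVVYZZ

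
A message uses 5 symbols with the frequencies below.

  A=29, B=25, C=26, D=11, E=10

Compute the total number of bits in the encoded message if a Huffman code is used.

223

Build the Huffman tree bottom-up:
E(10) + D(11) → 21
21 + B(25) → 46
C(26) + A(29) → 55
46 + 55 → 101
The encoded length is the sum of every internal node's weight: 21 + 46 + 55 + 101 = 223 bits.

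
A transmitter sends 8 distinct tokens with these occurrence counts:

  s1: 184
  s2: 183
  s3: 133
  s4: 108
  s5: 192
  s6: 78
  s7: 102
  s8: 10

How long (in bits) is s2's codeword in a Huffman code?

3

Huffman merges, smallest pair first:
s8(10) + s6(78) → 88
88 + s7(102) → 190
s4(108) + s3(133) → 241
s2(183) + s1(184) → 367
190 + s5(192) → 382
241 + 367 → 608
382 + 608 → 990
s2 sits 3 levels below the root, so its codeword is 3 bits.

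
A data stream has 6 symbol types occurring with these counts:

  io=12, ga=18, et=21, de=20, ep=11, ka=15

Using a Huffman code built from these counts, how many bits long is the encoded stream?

250

Greedily combine the two least-frequent nodes:
merge ep(11) and io(12): 23
merge ka(15) and ga(18): 33
merge de(20) and et(21): 41
merge 23 and 33: 56
merge 41 and 56: 97
Each symbol's bit-cost is frequency × depth; summing gives 250 bits (equivalently 23 + 33 + 41 + 56 + 97).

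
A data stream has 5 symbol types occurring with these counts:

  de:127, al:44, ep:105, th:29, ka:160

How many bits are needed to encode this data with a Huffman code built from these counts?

1003

Greedily combine the two least-frequent nodes:
th(29) + al(44) → 73
73 + ep(105) → 178
de(127) + ka(160) → 287
178 + 287 → 465
Each symbol's bit-cost is frequency × depth; summing gives 1003 bits (equivalently 73 + 178 + 287 + 465).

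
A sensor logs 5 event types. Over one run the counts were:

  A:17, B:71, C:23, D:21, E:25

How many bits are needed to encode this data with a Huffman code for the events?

329

Build the Huffman tree bottom-up:
A(17) + D(21) → 38
C(23) + E(25) → 48
38 + 48 → 86
B(71) + 86 → 157
Each symbol's bit-cost is frequency × depth; summing gives 329 bits (equivalently 38 + 48 + 86 + 157).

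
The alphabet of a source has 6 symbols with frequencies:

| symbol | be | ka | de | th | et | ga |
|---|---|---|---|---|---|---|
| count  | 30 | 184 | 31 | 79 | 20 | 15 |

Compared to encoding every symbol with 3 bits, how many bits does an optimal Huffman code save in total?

351

Fixed-length: 3 bits × 359 symbols = 1077 bits.
Huffman merges:
combine ga(15), et(20) → 35
combine be(30), de(31) → 61
combine 35, 61 → 96
combine th(79), 96 → 175
combine 175, ka(184) → 359
Huffman total = 35 + 61 + 96 + 175 + 359 = 726 bits.
Saving = 1077 − 726 = 351 bits.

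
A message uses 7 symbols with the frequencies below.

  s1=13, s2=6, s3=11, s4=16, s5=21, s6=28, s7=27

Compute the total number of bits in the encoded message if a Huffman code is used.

Greedily combine the two least-frequent nodes:
merge s2(6) and s3(11): 17
merge s1(13) and s4(16): 29
merge 17 and s5(21): 38
merge s7(27) and s6(28): 55
merge 29 and 38: 67
merge 55 and 67: 122
The encoded length is the sum of every internal node's weight: 17 + 29 + 38 + 55 + 67 + 122 = 328 bits.

328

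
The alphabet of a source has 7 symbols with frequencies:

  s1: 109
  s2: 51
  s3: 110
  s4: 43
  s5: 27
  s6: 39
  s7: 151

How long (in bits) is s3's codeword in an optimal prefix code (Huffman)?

2

Huffman merges, smallest pair first:
s5(27) + s6(39) → 66
s4(43) + s2(51) → 94
66 + 94 → 160
s1(109) + s3(110) → 219
s7(151) + 160 → 311
219 + 311 → 530
s3 sits 2 levels below the root, so its codeword is 2 bits.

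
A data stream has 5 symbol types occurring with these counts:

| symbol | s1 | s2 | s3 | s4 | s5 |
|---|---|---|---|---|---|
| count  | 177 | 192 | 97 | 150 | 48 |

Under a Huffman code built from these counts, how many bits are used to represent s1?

Build the tree from the bottom:
combine s5(48), s3(97) → 145
combine 145, s4(150) → 295
combine s1(177), s2(192) → 369
combine 295, 369 → 664
The subtree containing s1 is merged 2 times, so code length = 2.

2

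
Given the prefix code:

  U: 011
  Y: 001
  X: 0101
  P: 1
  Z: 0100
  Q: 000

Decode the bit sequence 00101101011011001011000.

YUXPUYUQ

Read left to right; each codeword is recognised as soon as it completes (prefix code):
  001→Y | 011→U | 0101→X | 1→P | 011→U | 001→Y | 011→U | 000→Q
Decoded message: YUXPUYUQ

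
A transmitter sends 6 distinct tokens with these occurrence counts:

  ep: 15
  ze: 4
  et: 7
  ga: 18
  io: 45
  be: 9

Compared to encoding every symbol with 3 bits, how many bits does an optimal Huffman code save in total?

Fixed-length: 3 bits × 98 symbols = 294 bits.
Huffman merges:
combine ze(4), et(7) → 11
combine be(9), 11 → 20
combine ep(15), ga(18) → 33
combine 20, 33 → 53
combine io(45), 53 → 98
Huffman total = 11 + 20 + 33 + 53 + 98 = 215 bits.
Saving = 294 − 215 = 79 bits.

79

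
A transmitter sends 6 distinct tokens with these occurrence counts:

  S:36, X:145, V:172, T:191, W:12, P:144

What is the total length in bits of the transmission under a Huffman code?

1640

Build the Huffman tree bottom-up:
W(12) + S(36) → 48
48 + P(144) → 192
X(145) + V(172) → 317
T(191) + 192 → 383
317 + 383 → 700
The encoded length is the sum of every internal node's weight: 48 + 192 + 317 + 383 + 700 = 1640 bits.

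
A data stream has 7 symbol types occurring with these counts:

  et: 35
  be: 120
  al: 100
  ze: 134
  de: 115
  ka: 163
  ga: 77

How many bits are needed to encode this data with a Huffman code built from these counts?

2047

Greedily combine the two least-frequent nodes:
merge et(35) and ga(77): 112
merge al(100) and 112: 212
merge de(115) and be(120): 235
merge ze(134) and ka(163): 297
merge 212 and 235: 447
merge 297 and 447: 744
Total encoded bits = sum of merged weights = 112 + 212 + 235 + 297 + 447 + 744 = 2047.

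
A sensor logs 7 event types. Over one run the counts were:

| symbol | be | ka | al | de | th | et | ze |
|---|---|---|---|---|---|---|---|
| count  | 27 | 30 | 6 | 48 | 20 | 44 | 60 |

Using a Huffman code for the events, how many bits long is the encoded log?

623

Build the Huffman tree bottom-up:
combine al(6), th(20) → 26
combine 26, be(27) → 53
combine ka(30), et(44) → 74
combine de(48), 53 → 101
combine ze(60), 74 → 134
combine 101, 134 → 235
The encoded length is the sum of every internal node's weight: 26 + 53 + 74 + 101 + 134 + 235 = 623 bits.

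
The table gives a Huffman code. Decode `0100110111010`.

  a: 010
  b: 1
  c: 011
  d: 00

Read left to right; each codeword is recognised as soon as it completes (prefix code):
  010→a | 011→c | 011→c | 1→b | 010→a
Decoded message: accba

accba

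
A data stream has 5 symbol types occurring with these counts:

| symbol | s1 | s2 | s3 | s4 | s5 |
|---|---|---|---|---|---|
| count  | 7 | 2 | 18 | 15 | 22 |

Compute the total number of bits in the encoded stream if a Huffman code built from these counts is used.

137

Build the Huffman tree bottom-up:
s2(2) + s1(7) → 9
9 + s4(15) → 24
s3(18) + s5(22) → 40
24 + 40 → 64
Total encoded bits = sum of merged weights = 9 + 24 + 40 + 64 = 137.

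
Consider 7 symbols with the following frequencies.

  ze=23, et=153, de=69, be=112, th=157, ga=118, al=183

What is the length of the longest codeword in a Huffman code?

Merge the two lowest-weight nodes at each step:
ze(23) + de(69) → 92
92 + be(112) → 204
ga(118) + et(153) → 271
th(157) + al(183) → 340
204 + 271 → 475
340 + 475 → 815
The first pair merged (ze, de) ends up deepest, at depth 4.

4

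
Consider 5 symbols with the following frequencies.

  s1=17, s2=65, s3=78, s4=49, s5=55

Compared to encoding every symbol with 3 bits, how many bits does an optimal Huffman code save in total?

198

Fixed-length: 3 bits × 264 symbols = 792 bits.
Huffman merges:
merge s1(17) and s4(49): 66
merge s5(55) and s2(65): 120
merge 66 and s3(78): 144
merge 120 and 144: 264
Huffman total = 66 + 120 + 144 + 264 = 594 bits.
Saving = 792 − 594 = 198 bits.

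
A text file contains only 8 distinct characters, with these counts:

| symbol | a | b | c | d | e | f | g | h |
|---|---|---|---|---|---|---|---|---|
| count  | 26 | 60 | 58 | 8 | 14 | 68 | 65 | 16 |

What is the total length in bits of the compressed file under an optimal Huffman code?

872

Build the Huffman tree bottom-up:
merge d(8) and e(14): 22
merge h(16) and 22: 38
merge a(26) and 38: 64
merge c(58) and b(60): 118
merge 64 and g(65): 129
merge f(68) and 118: 186
merge 129 and 186: 315
Each symbol's bit-cost is frequency × depth; summing gives 872 bits (equivalently 22 + 38 + 64 + 118 + 129 + 186 + 315).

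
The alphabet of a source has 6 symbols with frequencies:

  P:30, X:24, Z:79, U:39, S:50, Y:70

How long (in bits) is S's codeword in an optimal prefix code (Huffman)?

3

Huffman merges, smallest pair first:
combine X(24), P(30) → 54
combine U(39), S(50) → 89
combine 54, Y(70) → 124
combine Z(79), 89 → 168
combine 124, 168 → 292
S sits 3 levels below the root, so its codeword is 3 bits.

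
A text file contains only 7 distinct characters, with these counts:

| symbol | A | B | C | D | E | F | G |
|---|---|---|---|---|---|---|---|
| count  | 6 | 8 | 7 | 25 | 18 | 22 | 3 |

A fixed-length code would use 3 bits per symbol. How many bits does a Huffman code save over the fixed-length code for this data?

41

Fixed-length: 3 bits × 89 symbols = 267 bits.
Huffman merges:
combine G(3), A(6) → 9
combine C(7), B(8) → 15
combine 9, 15 → 24
combine E(18), F(22) → 40
combine 24, D(25) → 49
combine 40, 49 → 89
Huffman total = 9 + 15 + 24 + 40 + 49 + 89 = 226 bits.
Saving = 267 − 226 = 41 bits.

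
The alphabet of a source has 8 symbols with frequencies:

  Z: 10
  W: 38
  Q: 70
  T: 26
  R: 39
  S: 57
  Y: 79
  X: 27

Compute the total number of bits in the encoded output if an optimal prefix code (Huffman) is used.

Merge the two smallest weights repeatedly:
Z(10) + T(26) → 36
X(27) + 36 → 63
W(38) + R(39) → 77
S(57) + 63 → 120
Q(70) + 77 → 147
Y(79) + 120 → 199
147 + 199 → 346
Each symbol's bit-cost is frequency × depth; summing gives 988 bits (equivalently 36 + 63 + 77 + 120 + 147 + 199 + 346).

988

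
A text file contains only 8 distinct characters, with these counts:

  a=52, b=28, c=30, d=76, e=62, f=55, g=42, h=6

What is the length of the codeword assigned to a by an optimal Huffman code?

Huffman merges, smallest pair first:
h(6) + b(28) → 34
c(30) + 34 → 64
g(42) + a(52) → 94
f(55) + e(62) → 117
64 + d(76) → 140
94 + 117 → 211
140 + 211 → 351
a sits 3 levels below the root, so its codeword is 3 bits.

3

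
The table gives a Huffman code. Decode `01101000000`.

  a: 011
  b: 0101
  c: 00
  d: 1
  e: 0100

Read left to right; each codeword is recognised as soon as it completes (prefix code):
  011→a | 0100→e | 00→c | 00→c
Decoded message: aecc

aecc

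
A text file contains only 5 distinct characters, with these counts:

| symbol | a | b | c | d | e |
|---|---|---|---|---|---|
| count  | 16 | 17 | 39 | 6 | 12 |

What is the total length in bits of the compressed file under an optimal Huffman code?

Greedily combine the two least-frequent nodes:
d(6) + e(12) → 18
a(16) + b(17) → 33
18 + 33 → 51
c(39) + 51 → 90
The encoded length is the sum of every internal node's weight: 18 + 33 + 51 + 90 = 192 bits.

192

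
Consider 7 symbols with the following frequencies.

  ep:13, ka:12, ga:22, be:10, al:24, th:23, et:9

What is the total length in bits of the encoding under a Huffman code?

Merge the two smallest weights repeatedly:
et(9) + be(10) → 19
ka(12) + ep(13) → 25
19 + ga(22) → 41
th(23) + al(24) → 47
25 + 41 → 66
47 + 66 → 113
The encoded length is the sum of every internal node's weight: 19 + 25 + 41 + 47 + 66 + 113 = 311 bits.

311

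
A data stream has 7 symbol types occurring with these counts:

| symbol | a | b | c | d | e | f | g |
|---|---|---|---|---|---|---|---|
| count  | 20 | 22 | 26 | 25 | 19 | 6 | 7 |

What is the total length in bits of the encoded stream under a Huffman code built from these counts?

337

Build the Huffman tree bottom-up:
merge f(6) and g(7): 13
merge 13 and e(19): 32
merge a(20) and b(22): 42
merge d(25) and c(26): 51
merge 32 and 42: 74
merge 51 and 74: 125
Total encoded bits = sum of merged weights = 13 + 32 + 42 + 51 + 74 + 125 = 337.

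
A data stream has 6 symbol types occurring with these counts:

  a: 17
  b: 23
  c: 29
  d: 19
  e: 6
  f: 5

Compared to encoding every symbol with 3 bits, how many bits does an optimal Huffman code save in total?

60

Fixed-length: 3 bits × 99 symbols = 297 bits.
Huffman merges:
merge f(5) and e(6): 11
merge 11 and a(17): 28
merge d(19) and b(23): 42
merge 28 and c(29): 57
merge 42 and 57: 99
Huffman total = 11 + 28 + 42 + 57 + 99 = 237 bits.
Saving = 297 − 237 = 60 bits.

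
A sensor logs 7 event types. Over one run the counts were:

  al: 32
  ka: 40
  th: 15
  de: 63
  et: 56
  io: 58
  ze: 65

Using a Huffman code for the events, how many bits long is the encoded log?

906

Build the Huffman tree bottom-up:
combine th(15), al(32) → 47
combine ka(40), 47 → 87
combine et(56), io(58) → 114
combine de(63), ze(65) → 128
combine 87, 114 → 201
combine 128, 201 → 329
The encoded length is the sum of every internal node's weight: 47 + 87 + 114 + 128 + 201 + 329 = 906 bits.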